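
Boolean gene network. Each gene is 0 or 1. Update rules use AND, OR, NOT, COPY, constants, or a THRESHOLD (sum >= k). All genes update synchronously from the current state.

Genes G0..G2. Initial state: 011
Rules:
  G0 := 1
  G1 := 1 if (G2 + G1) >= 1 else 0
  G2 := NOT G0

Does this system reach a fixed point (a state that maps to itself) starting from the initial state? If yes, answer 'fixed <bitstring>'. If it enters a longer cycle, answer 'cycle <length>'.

Answer: fixed 110

Derivation:
Step 0: 011
Step 1: G0=1(const) G1=(1+1>=1)=1 G2=NOT G0=NOT 0=1 -> 111
Step 2: G0=1(const) G1=(1+1>=1)=1 G2=NOT G0=NOT 1=0 -> 110
Step 3: G0=1(const) G1=(0+1>=1)=1 G2=NOT G0=NOT 1=0 -> 110
Fixed point reached at step 2: 110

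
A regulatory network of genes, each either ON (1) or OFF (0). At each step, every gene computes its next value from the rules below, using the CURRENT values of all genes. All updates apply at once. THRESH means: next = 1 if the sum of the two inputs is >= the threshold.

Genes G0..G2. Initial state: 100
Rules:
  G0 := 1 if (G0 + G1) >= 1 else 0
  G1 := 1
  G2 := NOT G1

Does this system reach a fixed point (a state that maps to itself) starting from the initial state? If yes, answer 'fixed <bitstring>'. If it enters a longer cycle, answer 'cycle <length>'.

Step 0: 100
Step 1: G0=(1+0>=1)=1 G1=1(const) G2=NOT G1=NOT 0=1 -> 111
Step 2: G0=(1+1>=1)=1 G1=1(const) G2=NOT G1=NOT 1=0 -> 110
Step 3: G0=(1+1>=1)=1 G1=1(const) G2=NOT G1=NOT 1=0 -> 110
Fixed point reached at step 2: 110

Answer: fixed 110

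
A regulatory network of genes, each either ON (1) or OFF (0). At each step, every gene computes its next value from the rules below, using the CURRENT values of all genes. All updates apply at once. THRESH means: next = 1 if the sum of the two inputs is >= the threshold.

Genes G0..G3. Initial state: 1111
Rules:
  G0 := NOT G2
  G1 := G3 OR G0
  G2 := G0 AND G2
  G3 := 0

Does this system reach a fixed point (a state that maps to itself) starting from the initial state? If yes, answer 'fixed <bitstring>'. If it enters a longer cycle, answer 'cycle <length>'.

Answer: fixed 1100

Derivation:
Step 0: 1111
Step 1: G0=NOT G2=NOT 1=0 G1=G3|G0=1|1=1 G2=G0&G2=1&1=1 G3=0(const) -> 0110
Step 2: G0=NOT G2=NOT 1=0 G1=G3|G0=0|0=0 G2=G0&G2=0&1=0 G3=0(const) -> 0000
Step 3: G0=NOT G2=NOT 0=1 G1=G3|G0=0|0=0 G2=G0&G2=0&0=0 G3=0(const) -> 1000
Step 4: G0=NOT G2=NOT 0=1 G1=G3|G0=0|1=1 G2=G0&G2=1&0=0 G3=0(const) -> 1100
Step 5: G0=NOT G2=NOT 0=1 G1=G3|G0=0|1=1 G2=G0&G2=1&0=0 G3=0(const) -> 1100
Fixed point reached at step 4: 1100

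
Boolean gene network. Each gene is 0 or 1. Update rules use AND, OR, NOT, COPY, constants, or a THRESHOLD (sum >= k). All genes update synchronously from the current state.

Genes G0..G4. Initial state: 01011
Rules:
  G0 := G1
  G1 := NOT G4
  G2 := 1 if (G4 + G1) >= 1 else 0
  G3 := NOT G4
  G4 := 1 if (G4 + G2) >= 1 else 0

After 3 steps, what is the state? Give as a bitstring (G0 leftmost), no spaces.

Step 1: G0=G1=1 G1=NOT G4=NOT 1=0 G2=(1+1>=1)=1 G3=NOT G4=NOT 1=0 G4=(1+0>=1)=1 -> 10101
Step 2: G0=G1=0 G1=NOT G4=NOT 1=0 G2=(1+0>=1)=1 G3=NOT G4=NOT 1=0 G4=(1+1>=1)=1 -> 00101
Step 3: G0=G1=0 G1=NOT G4=NOT 1=0 G2=(1+0>=1)=1 G3=NOT G4=NOT 1=0 G4=(1+1>=1)=1 -> 00101

00101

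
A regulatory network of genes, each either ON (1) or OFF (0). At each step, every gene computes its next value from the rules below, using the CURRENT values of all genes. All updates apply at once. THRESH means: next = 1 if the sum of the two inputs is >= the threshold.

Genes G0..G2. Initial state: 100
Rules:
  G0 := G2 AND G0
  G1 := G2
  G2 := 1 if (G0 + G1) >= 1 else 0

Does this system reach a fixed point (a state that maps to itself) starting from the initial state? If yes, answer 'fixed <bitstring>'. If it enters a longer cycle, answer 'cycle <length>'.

Answer: cycle 2

Derivation:
Step 0: 100
Step 1: G0=G2&G0=0&1=0 G1=G2=0 G2=(1+0>=1)=1 -> 001
Step 2: G0=G2&G0=1&0=0 G1=G2=1 G2=(0+0>=1)=0 -> 010
Step 3: G0=G2&G0=0&0=0 G1=G2=0 G2=(0+1>=1)=1 -> 001
Cycle of length 2 starting at step 1 -> no fixed point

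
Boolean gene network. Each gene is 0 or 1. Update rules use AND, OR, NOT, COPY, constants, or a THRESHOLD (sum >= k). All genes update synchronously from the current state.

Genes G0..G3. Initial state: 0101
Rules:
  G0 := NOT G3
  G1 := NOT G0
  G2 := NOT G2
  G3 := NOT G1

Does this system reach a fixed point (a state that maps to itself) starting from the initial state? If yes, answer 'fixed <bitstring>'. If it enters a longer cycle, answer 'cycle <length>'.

Step 0: 0101
Step 1: G0=NOT G3=NOT 1=0 G1=NOT G0=NOT 0=1 G2=NOT G2=NOT 0=1 G3=NOT G1=NOT 1=0 -> 0110
Step 2: G0=NOT G3=NOT 0=1 G1=NOT G0=NOT 0=1 G2=NOT G2=NOT 1=0 G3=NOT G1=NOT 1=0 -> 1100
Step 3: G0=NOT G3=NOT 0=1 G1=NOT G0=NOT 1=0 G2=NOT G2=NOT 0=1 G3=NOT G1=NOT 1=0 -> 1010
Step 4: G0=NOT G3=NOT 0=1 G1=NOT G0=NOT 1=0 G2=NOT G2=NOT 1=0 G3=NOT G1=NOT 0=1 -> 1001
Step 5: G0=NOT G3=NOT 1=0 G1=NOT G0=NOT 1=0 G2=NOT G2=NOT 0=1 G3=NOT G1=NOT 0=1 -> 0011
Step 6: G0=NOT G3=NOT 1=0 G1=NOT G0=NOT 0=1 G2=NOT G2=NOT 1=0 G3=NOT G1=NOT 0=1 -> 0101
Cycle of length 6 starting at step 0 -> no fixed point

Answer: cycle 6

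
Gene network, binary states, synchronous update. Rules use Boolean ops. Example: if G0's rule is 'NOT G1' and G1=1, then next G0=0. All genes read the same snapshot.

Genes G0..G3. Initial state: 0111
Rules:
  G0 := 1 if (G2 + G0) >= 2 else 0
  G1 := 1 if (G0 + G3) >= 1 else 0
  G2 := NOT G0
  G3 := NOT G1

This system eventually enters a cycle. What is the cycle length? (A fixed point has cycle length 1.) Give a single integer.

Step 0: 0111
Step 1: G0=(1+0>=2)=0 G1=(0+1>=1)=1 G2=NOT G0=NOT 0=1 G3=NOT G1=NOT 1=0 -> 0110
Step 2: G0=(1+0>=2)=0 G1=(0+0>=1)=0 G2=NOT G0=NOT 0=1 G3=NOT G1=NOT 1=0 -> 0010
Step 3: G0=(1+0>=2)=0 G1=(0+0>=1)=0 G2=NOT G0=NOT 0=1 G3=NOT G1=NOT 0=1 -> 0011
Step 4: G0=(1+0>=2)=0 G1=(0+1>=1)=1 G2=NOT G0=NOT 0=1 G3=NOT G1=NOT 0=1 -> 0111
State from step 4 equals state from step 0 -> cycle length 4

Answer: 4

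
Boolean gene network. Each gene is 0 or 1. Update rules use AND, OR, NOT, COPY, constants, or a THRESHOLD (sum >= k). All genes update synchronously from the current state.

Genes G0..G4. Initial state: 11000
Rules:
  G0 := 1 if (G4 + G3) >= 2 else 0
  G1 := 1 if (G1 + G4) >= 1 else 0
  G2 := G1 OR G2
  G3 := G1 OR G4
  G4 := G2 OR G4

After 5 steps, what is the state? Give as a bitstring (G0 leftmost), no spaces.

Step 1: G0=(0+0>=2)=0 G1=(1+0>=1)=1 G2=G1|G2=1|0=1 G3=G1|G4=1|0=1 G4=G2|G4=0|0=0 -> 01110
Step 2: G0=(0+1>=2)=0 G1=(1+0>=1)=1 G2=G1|G2=1|1=1 G3=G1|G4=1|0=1 G4=G2|G4=1|0=1 -> 01111
Step 3: G0=(1+1>=2)=1 G1=(1+1>=1)=1 G2=G1|G2=1|1=1 G3=G1|G4=1|1=1 G4=G2|G4=1|1=1 -> 11111
Step 4: G0=(1+1>=2)=1 G1=(1+1>=1)=1 G2=G1|G2=1|1=1 G3=G1|G4=1|1=1 G4=G2|G4=1|1=1 -> 11111
Step 5: G0=(1+1>=2)=1 G1=(1+1>=1)=1 G2=G1|G2=1|1=1 G3=G1|G4=1|1=1 G4=G2|G4=1|1=1 -> 11111

11111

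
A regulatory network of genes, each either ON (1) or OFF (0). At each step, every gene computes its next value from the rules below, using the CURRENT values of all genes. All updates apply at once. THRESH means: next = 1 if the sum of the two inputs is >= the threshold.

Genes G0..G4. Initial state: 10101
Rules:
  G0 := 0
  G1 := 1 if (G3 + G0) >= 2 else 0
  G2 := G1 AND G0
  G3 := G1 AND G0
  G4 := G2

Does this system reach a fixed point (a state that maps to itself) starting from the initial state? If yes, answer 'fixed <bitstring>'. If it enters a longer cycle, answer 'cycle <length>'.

Answer: fixed 00000

Derivation:
Step 0: 10101
Step 1: G0=0(const) G1=(0+1>=2)=0 G2=G1&G0=0&1=0 G3=G1&G0=0&1=0 G4=G2=1 -> 00001
Step 2: G0=0(const) G1=(0+0>=2)=0 G2=G1&G0=0&0=0 G3=G1&G0=0&0=0 G4=G2=0 -> 00000
Step 3: G0=0(const) G1=(0+0>=2)=0 G2=G1&G0=0&0=0 G3=G1&G0=0&0=0 G4=G2=0 -> 00000
Fixed point reached at step 2: 00000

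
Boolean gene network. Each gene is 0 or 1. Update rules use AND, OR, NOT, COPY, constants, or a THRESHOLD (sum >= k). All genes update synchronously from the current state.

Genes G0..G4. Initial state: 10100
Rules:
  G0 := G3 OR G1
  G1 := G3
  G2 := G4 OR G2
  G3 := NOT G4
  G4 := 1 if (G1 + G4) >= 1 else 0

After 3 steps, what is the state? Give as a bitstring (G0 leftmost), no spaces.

Step 1: G0=G3|G1=0|0=0 G1=G3=0 G2=G4|G2=0|1=1 G3=NOT G4=NOT 0=1 G4=(0+0>=1)=0 -> 00110
Step 2: G0=G3|G1=1|0=1 G1=G3=1 G2=G4|G2=0|1=1 G3=NOT G4=NOT 0=1 G4=(0+0>=1)=0 -> 11110
Step 3: G0=G3|G1=1|1=1 G1=G3=1 G2=G4|G2=0|1=1 G3=NOT G4=NOT 0=1 G4=(1+0>=1)=1 -> 11111

11111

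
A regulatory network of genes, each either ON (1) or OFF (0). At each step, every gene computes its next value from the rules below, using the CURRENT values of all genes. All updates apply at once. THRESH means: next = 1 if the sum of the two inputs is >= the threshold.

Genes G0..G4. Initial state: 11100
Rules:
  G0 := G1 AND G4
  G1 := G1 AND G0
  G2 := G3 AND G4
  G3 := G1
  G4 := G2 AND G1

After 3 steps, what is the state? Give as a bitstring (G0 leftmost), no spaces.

Step 1: G0=G1&G4=1&0=0 G1=G1&G0=1&1=1 G2=G3&G4=0&0=0 G3=G1=1 G4=G2&G1=1&1=1 -> 01011
Step 2: G0=G1&G4=1&1=1 G1=G1&G0=1&0=0 G2=G3&G4=1&1=1 G3=G1=1 G4=G2&G1=0&1=0 -> 10110
Step 3: G0=G1&G4=0&0=0 G1=G1&G0=0&1=0 G2=G3&G4=1&0=0 G3=G1=0 G4=G2&G1=1&0=0 -> 00000

00000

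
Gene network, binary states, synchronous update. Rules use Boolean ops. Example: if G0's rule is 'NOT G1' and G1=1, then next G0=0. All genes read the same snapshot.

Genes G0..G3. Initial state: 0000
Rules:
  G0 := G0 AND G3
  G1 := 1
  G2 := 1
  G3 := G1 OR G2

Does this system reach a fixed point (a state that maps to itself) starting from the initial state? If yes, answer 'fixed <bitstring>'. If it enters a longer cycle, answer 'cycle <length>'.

Step 0: 0000
Step 1: G0=G0&G3=0&0=0 G1=1(const) G2=1(const) G3=G1|G2=0|0=0 -> 0110
Step 2: G0=G0&G3=0&0=0 G1=1(const) G2=1(const) G3=G1|G2=1|1=1 -> 0111
Step 3: G0=G0&G3=0&1=0 G1=1(const) G2=1(const) G3=G1|G2=1|1=1 -> 0111
Fixed point reached at step 2: 0111

Answer: fixed 0111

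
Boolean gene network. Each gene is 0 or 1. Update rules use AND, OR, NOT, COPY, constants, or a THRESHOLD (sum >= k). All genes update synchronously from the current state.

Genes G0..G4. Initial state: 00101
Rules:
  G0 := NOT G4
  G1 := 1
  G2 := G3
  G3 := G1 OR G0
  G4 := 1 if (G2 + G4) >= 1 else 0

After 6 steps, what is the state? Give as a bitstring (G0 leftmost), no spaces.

Step 1: G0=NOT G4=NOT 1=0 G1=1(const) G2=G3=0 G3=G1|G0=0|0=0 G4=(1+1>=1)=1 -> 01001
Step 2: G0=NOT G4=NOT 1=0 G1=1(const) G2=G3=0 G3=G1|G0=1|0=1 G4=(0+1>=1)=1 -> 01011
Step 3: G0=NOT G4=NOT 1=0 G1=1(const) G2=G3=1 G3=G1|G0=1|0=1 G4=(0+1>=1)=1 -> 01111
Step 4: G0=NOT G4=NOT 1=0 G1=1(const) G2=G3=1 G3=G1|G0=1|0=1 G4=(1+1>=1)=1 -> 01111
Step 5: G0=NOT G4=NOT 1=0 G1=1(const) G2=G3=1 G3=G1|G0=1|0=1 G4=(1+1>=1)=1 -> 01111
Step 6: G0=NOT G4=NOT 1=0 G1=1(const) G2=G3=1 G3=G1|G0=1|0=1 G4=(1+1>=1)=1 -> 01111

01111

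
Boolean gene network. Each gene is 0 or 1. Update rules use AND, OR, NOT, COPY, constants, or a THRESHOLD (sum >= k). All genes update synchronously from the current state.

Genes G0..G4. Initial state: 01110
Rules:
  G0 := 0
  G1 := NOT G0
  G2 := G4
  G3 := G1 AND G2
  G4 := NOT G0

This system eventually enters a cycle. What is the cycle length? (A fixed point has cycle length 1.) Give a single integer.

Answer: 1

Derivation:
Step 0: 01110
Step 1: G0=0(const) G1=NOT G0=NOT 0=1 G2=G4=0 G3=G1&G2=1&1=1 G4=NOT G0=NOT 0=1 -> 01011
Step 2: G0=0(const) G1=NOT G0=NOT 0=1 G2=G4=1 G3=G1&G2=1&0=0 G4=NOT G0=NOT 0=1 -> 01101
Step 3: G0=0(const) G1=NOT G0=NOT 0=1 G2=G4=1 G3=G1&G2=1&1=1 G4=NOT G0=NOT 0=1 -> 01111
Step 4: G0=0(const) G1=NOT G0=NOT 0=1 G2=G4=1 G3=G1&G2=1&1=1 G4=NOT G0=NOT 0=1 -> 01111
State from step 4 equals state from step 3 -> cycle length 1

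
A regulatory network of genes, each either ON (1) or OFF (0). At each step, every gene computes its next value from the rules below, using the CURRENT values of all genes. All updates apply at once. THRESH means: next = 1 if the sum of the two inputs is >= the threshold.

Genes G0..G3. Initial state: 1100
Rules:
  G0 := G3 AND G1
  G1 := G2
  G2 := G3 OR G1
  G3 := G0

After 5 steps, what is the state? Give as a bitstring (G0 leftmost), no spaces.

Step 1: G0=G3&G1=0&1=0 G1=G2=0 G2=G3|G1=0|1=1 G3=G0=1 -> 0011
Step 2: G0=G3&G1=1&0=0 G1=G2=1 G2=G3|G1=1|0=1 G3=G0=0 -> 0110
Step 3: G0=G3&G1=0&1=0 G1=G2=1 G2=G3|G1=0|1=1 G3=G0=0 -> 0110
Step 4: G0=G3&G1=0&1=0 G1=G2=1 G2=G3|G1=0|1=1 G3=G0=0 -> 0110
Step 5: G0=G3&G1=0&1=0 G1=G2=1 G2=G3|G1=0|1=1 G3=G0=0 -> 0110

0110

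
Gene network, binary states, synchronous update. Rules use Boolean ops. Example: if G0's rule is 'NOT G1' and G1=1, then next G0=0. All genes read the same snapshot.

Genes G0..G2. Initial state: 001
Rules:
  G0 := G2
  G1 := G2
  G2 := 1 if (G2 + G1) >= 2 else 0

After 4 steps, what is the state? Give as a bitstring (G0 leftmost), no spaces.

Step 1: G0=G2=1 G1=G2=1 G2=(1+0>=2)=0 -> 110
Step 2: G0=G2=0 G1=G2=0 G2=(0+1>=2)=0 -> 000
Step 3: G0=G2=0 G1=G2=0 G2=(0+0>=2)=0 -> 000
Step 4: G0=G2=0 G1=G2=0 G2=(0+0>=2)=0 -> 000

000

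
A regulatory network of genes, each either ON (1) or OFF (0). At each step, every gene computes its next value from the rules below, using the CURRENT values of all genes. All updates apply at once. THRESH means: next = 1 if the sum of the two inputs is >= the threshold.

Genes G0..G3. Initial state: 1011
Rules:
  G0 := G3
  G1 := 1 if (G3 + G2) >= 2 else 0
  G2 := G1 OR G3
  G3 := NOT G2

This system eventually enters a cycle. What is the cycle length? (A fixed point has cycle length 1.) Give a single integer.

Answer: 5

Derivation:
Step 0: 1011
Step 1: G0=G3=1 G1=(1+1>=2)=1 G2=G1|G3=0|1=1 G3=NOT G2=NOT 1=0 -> 1110
Step 2: G0=G3=0 G1=(0+1>=2)=0 G2=G1|G3=1|0=1 G3=NOT G2=NOT 1=0 -> 0010
Step 3: G0=G3=0 G1=(0+1>=2)=0 G2=G1|G3=0|0=0 G3=NOT G2=NOT 1=0 -> 0000
Step 4: G0=G3=0 G1=(0+0>=2)=0 G2=G1|G3=0|0=0 G3=NOT G2=NOT 0=1 -> 0001
Step 5: G0=G3=1 G1=(1+0>=2)=0 G2=G1|G3=0|1=1 G3=NOT G2=NOT 0=1 -> 1011
State from step 5 equals state from step 0 -> cycle length 5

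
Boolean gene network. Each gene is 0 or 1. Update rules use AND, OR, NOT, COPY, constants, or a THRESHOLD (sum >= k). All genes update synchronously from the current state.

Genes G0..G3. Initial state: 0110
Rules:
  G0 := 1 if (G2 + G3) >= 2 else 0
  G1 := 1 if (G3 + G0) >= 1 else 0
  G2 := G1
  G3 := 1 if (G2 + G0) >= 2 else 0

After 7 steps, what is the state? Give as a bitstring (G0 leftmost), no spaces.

Step 1: G0=(1+0>=2)=0 G1=(0+0>=1)=0 G2=G1=1 G3=(1+0>=2)=0 -> 0010
Step 2: G0=(1+0>=2)=0 G1=(0+0>=1)=0 G2=G1=0 G3=(1+0>=2)=0 -> 0000
Step 3: G0=(0+0>=2)=0 G1=(0+0>=1)=0 G2=G1=0 G3=(0+0>=2)=0 -> 0000
Step 4: G0=(0+0>=2)=0 G1=(0+0>=1)=0 G2=G1=0 G3=(0+0>=2)=0 -> 0000
Step 5: G0=(0+0>=2)=0 G1=(0+0>=1)=0 G2=G1=0 G3=(0+0>=2)=0 -> 0000
Step 6: G0=(0+0>=2)=0 G1=(0+0>=1)=0 G2=G1=0 G3=(0+0>=2)=0 -> 0000
Step 7: G0=(0+0>=2)=0 G1=(0+0>=1)=0 G2=G1=0 G3=(0+0>=2)=0 -> 0000

0000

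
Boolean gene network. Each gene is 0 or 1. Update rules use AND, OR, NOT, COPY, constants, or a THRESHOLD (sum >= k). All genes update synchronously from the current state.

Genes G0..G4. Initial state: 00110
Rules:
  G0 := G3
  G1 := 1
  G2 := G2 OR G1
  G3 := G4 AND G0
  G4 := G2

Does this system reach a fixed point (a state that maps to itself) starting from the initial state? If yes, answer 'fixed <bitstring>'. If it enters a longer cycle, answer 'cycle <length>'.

Answer: cycle 2

Derivation:
Step 0: 00110
Step 1: G0=G3=1 G1=1(const) G2=G2|G1=1|0=1 G3=G4&G0=0&0=0 G4=G2=1 -> 11101
Step 2: G0=G3=0 G1=1(const) G2=G2|G1=1|1=1 G3=G4&G0=1&1=1 G4=G2=1 -> 01111
Step 3: G0=G3=1 G1=1(const) G2=G2|G1=1|1=1 G3=G4&G0=1&0=0 G4=G2=1 -> 11101
Cycle of length 2 starting at step 1 -> no fixed point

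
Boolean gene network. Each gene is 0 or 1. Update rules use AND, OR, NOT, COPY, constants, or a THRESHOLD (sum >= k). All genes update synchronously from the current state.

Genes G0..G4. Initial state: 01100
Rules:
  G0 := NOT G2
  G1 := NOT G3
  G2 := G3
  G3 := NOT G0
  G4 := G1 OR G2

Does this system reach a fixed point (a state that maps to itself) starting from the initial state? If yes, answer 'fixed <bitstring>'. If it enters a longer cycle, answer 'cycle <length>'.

Step 0: 01100
Step 1: G0=NOT G2=NOT 1=0 G1=NOT G3=NOT 0=1 G2=G3=0 G3=NOT G0=NOT 0=1 G4=G1|G2=1|1=1 -> 01011
Step 2: G0=NOT G2=NOT 0=1 G1=NOT G3=NOT 1=0 G2=G3=1 G3=NOT G0=NOT 0=1 G4=G1|G2=1|0=1 -> 10111
Step 3: G0=NOT G2=NOT 1=0 G1=NOT G3=NOT 1=0 G2=G3=1 G3=NOT G0=NOT 1=0 G4=G1|G2=0|1=1 -> 00101
Step 4: G0=NOT G2=NOT 1=0 G1=NOT G3=NOT 0=1 G2=G3=0 G3=NOT G0=NOT 0=1 G4=G1|G2=0|1=1 -> 01011
Cycle of length 3 starting at step 1 -> no fixed point

Answer: cycle 3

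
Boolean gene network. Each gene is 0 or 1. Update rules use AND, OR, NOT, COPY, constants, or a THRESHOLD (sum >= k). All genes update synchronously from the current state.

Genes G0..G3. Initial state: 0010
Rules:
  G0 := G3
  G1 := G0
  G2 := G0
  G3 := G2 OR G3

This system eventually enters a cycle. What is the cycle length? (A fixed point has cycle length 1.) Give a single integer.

Step 0: 0010
Step 1: G0=G3=0 G1=G0=0 G2=G0=0 G3=G2|G3=1|0=1 -> 0001
Step 2: G0=G3=1 G1=G0=0 G2=G0=0 G3=G2|G3=0|1=1 -> 1001
Step 3: G0=G3=1 G1=G0=1 G2=G0=1 G3=G2|G3=0|1=1 -> 1111
Step 4: G0=G3=1 G1=G0=1 G2=G0=1 G3=G2|G3=1|1=1 -> 1111
State from step 4 equals state from step 3 -> cycle length 1

Answer: 1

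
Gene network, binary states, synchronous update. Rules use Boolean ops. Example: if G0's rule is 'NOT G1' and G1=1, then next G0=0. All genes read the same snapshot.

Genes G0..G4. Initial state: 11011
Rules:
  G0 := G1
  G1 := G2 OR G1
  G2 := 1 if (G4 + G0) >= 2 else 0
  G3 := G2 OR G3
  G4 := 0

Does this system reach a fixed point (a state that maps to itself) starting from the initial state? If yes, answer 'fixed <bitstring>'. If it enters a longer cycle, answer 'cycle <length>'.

Step 0: 11011
Step 1: G0=G1=1 G1=G2|G1=0|1=1 G2=(1+1>=2)=1 G3=G2|G3=0|1=1 G4=0(const) -> 11110
Step 2: G0=G1=1 G1=G2|G1=1|1=1 G2=(0+1>=2)=0 G3=G2|G3=1|1=1 G4=0(const) -> 11010
Step 3: G0=G1=1 G1=G2|G1=0|1=1 G2=(0+1>=2)=0 G3=G2|G3=0|1=1 G4=0(const) -> 11010
Fixed point reached at step 2: 11010

Answer: fixed 11010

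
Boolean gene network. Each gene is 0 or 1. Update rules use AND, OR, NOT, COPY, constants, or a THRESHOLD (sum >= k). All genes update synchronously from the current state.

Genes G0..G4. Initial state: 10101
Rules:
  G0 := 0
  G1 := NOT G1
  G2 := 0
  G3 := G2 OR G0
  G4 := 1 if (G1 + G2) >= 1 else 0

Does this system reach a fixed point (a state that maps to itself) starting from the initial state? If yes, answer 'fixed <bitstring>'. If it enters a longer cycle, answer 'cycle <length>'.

Step 0: 10101
Step 1: G0=0(const) G1=NOT G1=NOT 0=1 G2=0(const) G3=G2|G0=1|1=1 G4=(0+1>=1)=1 -> 01011
Step 2: G0=0(const) G1=NOT G1=NOT 1=0 G2=0(const) G3=G2|G0=0|0=0 G4=(1+0>=1)=1 -> 00001
Step 3: G0=0(const) G1=NOT G1=NOT 0=1 G2=0(const) G3=G2|G0=0|0=0 G4=(0+0>=1)=0 -> 01000
Step 4: G0=0(const) G1=NOT G1=NOT 1=0 G2=0(const) G3=G2|G0=0|0=0 G4=(1+0>=1)=1 -> 00001
Cycle of length 2 starting at step 2 -> no fixed point

Answer: cycle 2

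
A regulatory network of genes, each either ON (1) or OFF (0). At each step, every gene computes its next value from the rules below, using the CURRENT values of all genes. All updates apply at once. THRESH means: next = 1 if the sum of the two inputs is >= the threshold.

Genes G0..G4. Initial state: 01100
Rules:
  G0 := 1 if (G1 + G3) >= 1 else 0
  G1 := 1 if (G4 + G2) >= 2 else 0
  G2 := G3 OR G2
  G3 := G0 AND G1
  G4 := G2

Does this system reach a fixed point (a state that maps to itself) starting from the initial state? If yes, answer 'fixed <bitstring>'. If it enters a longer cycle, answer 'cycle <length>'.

Answer: fixed 11111

Derivation:
Step 0: 01100
Step 1: G0=(1+0>=1)=1 G1=(0+1>=2)=0 G2=G3|G2=0|1=1 G3=G0&G1=0&1=0 G4=G2=1 -> 10101
Step 2: G0=(0+0>=1)=0 G1=(1+1>=2)=1 G2=G3|G2=0|1=1 G3=G0&G1=1&0=0 G4=G2=1 -> 01101
Step 3: G0=(1+0>=1)=1 G1=(1+1>=2)=1 G2=G3|G2=0|1=1 G3=G0&G1=0&1=0 G4=G2=1 -> 11101
Step 4: G0=(1+0>=1)=1 G1=(1+1>=2)=1 G2=G3|G2=0|1=1 G3=G0&G1=1&1=1 G4=G2=1 -> 11111
Step 5: G0=(1+1>=1)=1 G1=(1+1>=2)=1 G2=G3|G2=1|1=1 G3=G0&G1=1&1=1 G4=G2=1 -> 11111
Fixed point reached at step 4: 11111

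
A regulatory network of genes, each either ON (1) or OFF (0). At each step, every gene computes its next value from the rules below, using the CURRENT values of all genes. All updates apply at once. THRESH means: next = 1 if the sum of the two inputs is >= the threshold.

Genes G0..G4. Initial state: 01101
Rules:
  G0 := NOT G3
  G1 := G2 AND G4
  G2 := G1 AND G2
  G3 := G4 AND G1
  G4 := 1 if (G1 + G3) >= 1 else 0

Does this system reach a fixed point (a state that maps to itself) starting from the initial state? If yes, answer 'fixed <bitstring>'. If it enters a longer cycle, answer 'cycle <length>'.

Answer: fixed 01111

Derivation:
Step 0: 01101
Step 1: G0=NOT G3=NOT 0=1 G1=G2&G4=1&1=1 G2=G1&G2=1&1=1 G3=G4&G1=1&1=1 G4=(1+0>=1)=1 -> 11111
Step 2: G0=NOT G3=NOT 1=0 G1=G2&G4=1&1=1 G2=G1&G2=1&1=1 G3=G4&G1=1&1=1 G4=(1+1>=1)=1 -> 01111
Step 3: G0=NOT G3=NOT 1=0 G1=G2&G4=1&1=1 G2=G1&G2=1&1=1 G3=G4&G1=1&1=1 G4=(1+1>=1)=1 -> 01111
Fixed point reached at step 2: 01111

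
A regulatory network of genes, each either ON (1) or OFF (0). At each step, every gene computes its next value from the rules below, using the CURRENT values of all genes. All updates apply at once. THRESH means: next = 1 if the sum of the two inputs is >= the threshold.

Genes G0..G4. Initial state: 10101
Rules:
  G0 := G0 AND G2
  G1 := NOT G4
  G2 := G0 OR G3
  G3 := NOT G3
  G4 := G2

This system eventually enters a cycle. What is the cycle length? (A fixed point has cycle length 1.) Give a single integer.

Answer: 2

Derivation:
Step 0: 10101
Step 1: G0=G0&G2=1&1=1 G1=NOT G4=NOT 1=0 G2=G0|G3=1|0=1 G3=NOT G3=NOT 0=1 G4=G2=1 -> 10111
Step 2: G0=G0&G2=1&1=1 G1=NOT G4=NOT 1=0 G2=G0|G3=1|1=1 G3=NOT G3=NOT 1=0 G4=G2=1 -> 10101
State from step 2 equals state from step 0 -> cycle length 2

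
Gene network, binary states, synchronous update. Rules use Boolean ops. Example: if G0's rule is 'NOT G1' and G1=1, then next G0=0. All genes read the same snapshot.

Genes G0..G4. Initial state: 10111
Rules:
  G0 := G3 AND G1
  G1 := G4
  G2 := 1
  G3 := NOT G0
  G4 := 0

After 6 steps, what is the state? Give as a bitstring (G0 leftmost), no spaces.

Step 1: G0=G3&G1=1&0=0 G1=G4=1 G2=1(const) G3=NOT G0=NOT 1=0 G4=0(const) -> 01100
Step 2: G0=G3&G1=0&1=0 G1=G4=0 G2=1(const) G3=NOT G0=NOT 0=1 G4=0(const) -> 00110
Step 3: G0=G3&G1=1&0=0 G1=G4=0 G2=1(const) G3=NOT G0=NOT 0=1 G4=0(const) -> 00110
Step 4: G0=G3&G1=1&0=0 G1=G4=0 G2=1(const) G3=NOT G0=NOT 0=1 G4=0(const) -> 00110
Step 5: G0=G3&G1=1&0=0 G1=G4=0 G2=1(const) G3=NOT G0=NOT 0=1 G4=0(const) -> 00110
Step 6: G0=G3&G1=1&0=0 G1=G4=0 G2=1(const) G3=NOT G0=NOT 0=1 G4=0(const) -> 00110

00110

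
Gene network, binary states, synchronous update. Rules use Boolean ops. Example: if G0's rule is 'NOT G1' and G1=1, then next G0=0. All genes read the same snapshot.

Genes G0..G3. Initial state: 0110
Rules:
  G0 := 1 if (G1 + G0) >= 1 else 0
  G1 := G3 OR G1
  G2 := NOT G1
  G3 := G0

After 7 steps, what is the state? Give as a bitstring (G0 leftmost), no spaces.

Step 1: G0=(1+0>=1)=1 G1=G3|G1=0|1=1 G2=NOT G1=NOT 1=0 G3=G0=0 -> 1100
Step 2: G0=(1+1>=1)=1 G1=G3|G1=0|1=1 G2=NOT G1=NOT 1=0 G3=G0=1 -> 1101
Step 3: G0=(1+1>=1)=1 G1=G3|G1=1|1=1 G2=NOT G1=NOT 1=0 G3=G0=1 -> 1101
Step 4: G0=(1+1>=1)=1 G1=G3|G1=1|1=1 G2=NOT G1=NOT 1=0 G3=G0=1 -> 1101
Step 5: G0=(1+1>=1)=1 G1=G3|G1=1|1=1 G2=NOT G1=NOT 1=0 G3=G0=1 -> 1101
Step 6: G0=(1+1>=1)=1 G1=G3|G1=1|1=1 G2=NOT G1=NOT 1=0 G3=G0=1 -> 1101
Step 7: G0=(1+1>=1)=1 G1=G3|G1=1|1=1 G2=NOT G1=NOT 1=0 G3=G0=1 -> 1101

1101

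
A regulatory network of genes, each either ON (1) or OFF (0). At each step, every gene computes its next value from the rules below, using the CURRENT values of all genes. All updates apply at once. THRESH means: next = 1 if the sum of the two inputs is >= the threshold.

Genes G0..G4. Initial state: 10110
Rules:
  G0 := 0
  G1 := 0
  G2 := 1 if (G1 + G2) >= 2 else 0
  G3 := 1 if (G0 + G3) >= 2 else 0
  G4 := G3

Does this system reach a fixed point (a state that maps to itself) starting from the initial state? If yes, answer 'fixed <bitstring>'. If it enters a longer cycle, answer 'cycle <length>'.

Step 0: 10110
Step 1: G0=0(const) G1=0(const) G2=(0+1>=2)=0 G3=(1+1>=2)=1 G4=G3=1 -> 00011
Step 2: G0=0(const) G1=0(const) G2=(0+0>=2)=0 G3=(0+1>=2)=0 G4=G3=1 -> 00001
Step 3: G0=0(const) G1=0(const) G2=(0+0>=2)=0 G3=(0+0>=2)=0 G4=G3=0 -> 00000
Step 4: G0=0(const) G1=0(const) G2=(0+0>=2)=0 G3=(0+0>=2)=0 G4=G3=0 -> 00000
Fixed point reached at step 3: 00000

Answer: fixed 00000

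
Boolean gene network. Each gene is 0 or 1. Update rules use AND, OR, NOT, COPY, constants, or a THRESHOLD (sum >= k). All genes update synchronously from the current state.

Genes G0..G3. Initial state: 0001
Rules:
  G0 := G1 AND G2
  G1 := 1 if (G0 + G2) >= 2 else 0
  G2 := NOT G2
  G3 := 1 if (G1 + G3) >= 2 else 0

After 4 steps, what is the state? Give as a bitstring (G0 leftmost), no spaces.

Step 1: G0=G1&G2=0&0=0 G1=(0+0>=2)=0 G2=NOT G2=NOT 0=1 G3=(0+1>=2)=0 -> 0010
Step 2: G0=G1&G2=0&1=0 G1=(0+1>=2)=0 G2=NOT G2=NOT 1=0 G3=(0+0>=2)=0 -> 0000
Step 3: G0=G1&G2=0&0=0 G1=(0+0>=2)=0 G2=NOT G2=NOT 0=1 G3=(0+0>=2)=0 -> 0010
Step 4: G0=G1&G2=0&1=0 G1=(0+1>=2)=0 G2=NOT G2=NOT 1=0 G3=(0+0>=2)=0 -> 0000

0000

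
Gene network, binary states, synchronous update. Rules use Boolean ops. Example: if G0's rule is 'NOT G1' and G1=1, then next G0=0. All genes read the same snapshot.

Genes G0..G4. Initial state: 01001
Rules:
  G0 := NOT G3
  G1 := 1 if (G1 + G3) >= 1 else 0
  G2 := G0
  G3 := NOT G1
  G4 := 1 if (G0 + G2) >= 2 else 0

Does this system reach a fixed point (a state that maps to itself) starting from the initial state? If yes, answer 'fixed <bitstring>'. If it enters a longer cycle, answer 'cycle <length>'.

Step 0: 01001
Step 1: G0=NOT G3=NOT 0=1 G1=(1+0>=1)=1 G2=G0=0 G3=NOT G1=NOT 1=0 G4=(0+0>=2)=0 -> 11000
Step 2: G0=NOT G3=NOT 0=1 G1=(1+0>=1)=1 G2=G0=1 G3=NOT G1=NOT 1=0 G4=(1+0>=2)=0 -> 11100
Step 3: G0=NOT G3=NOT 0=1 G1=(1+0>=1)=1 G2=G0=1 G3=NOT G1=NOT 1=0 G4=(1+1>=2)=1 -> 11101
Step 4: G0=NOT G3=NOT 0=1 G1=(1+0>=1)=1 G2=G0=1 G3=NOT G1=NOT 1=0 G4=(1+1>=2)=1 -> 11101
Fixed point reached at step 3: 11101

Answer: fixed 11101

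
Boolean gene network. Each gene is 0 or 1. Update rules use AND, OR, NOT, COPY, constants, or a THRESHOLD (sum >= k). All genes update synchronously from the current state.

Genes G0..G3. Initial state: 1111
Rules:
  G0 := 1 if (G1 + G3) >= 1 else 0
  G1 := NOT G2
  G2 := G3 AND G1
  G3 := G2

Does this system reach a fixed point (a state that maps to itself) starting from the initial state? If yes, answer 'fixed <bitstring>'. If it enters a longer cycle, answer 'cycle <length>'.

Answer: fixed 1100

Derivation:
Step 0: 1111
Step 1: G0=(1+1>=1)=1 G1=NOT G2=NOT 1=0 G2=G3&G1=1&1=1 G3=G2=1 -> 1011
Step 2: G0=(0+1>=1)=1 G1=NOT G2=NOT 1=0 G2=G3&G1=1&0=0 G3=G2=1 -> 1001
Step 3: G0=(0+1>=1)=1 G1=NOT G2=NOT 0=1 G2=G3&G1=1&0=0 G3=G2=0 -> 1100
Step 4: G0=(1+0>=1)=1 G1=NOT G2=NOT 0=1 G2=G3&G1=0&1=0 G3=G2=0 -> 1100
Fixed point reached at step 3: 1100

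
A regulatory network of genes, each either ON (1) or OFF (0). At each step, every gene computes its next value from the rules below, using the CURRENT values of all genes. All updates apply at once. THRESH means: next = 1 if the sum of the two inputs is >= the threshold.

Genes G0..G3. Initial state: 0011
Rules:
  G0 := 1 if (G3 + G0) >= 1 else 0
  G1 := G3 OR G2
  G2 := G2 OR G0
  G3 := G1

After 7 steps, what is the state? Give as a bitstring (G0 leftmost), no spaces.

Step 1: G0=(1+0>=1)=1 G1=G3|G2=1|1=1 G2=G2|G0=1|0=1 G3=G1=0 -> 1110
Step 2: G0=(0+1>=1)=1 G1=G3|G2=0|1=1 G2=G2|G0=1|1=1 G3=G1=1 -> 1111
Step 3: G0=(1+1>=1)=1 G1=G3|G2=1|1=1 G2=G2|G0=1|1=1 G3=G1=1 -> 1111
Step 4: G0=(1+1>=1)=1 G1=G3|G2=1|1=1 G2=G2|G0=1|1=1 G3=G1=1 -> 1111
Step 5: G0=(1+1>=1)=1 G1=G3|G2=1|1=1 G2=G2|G0=1|1=1 G3=G1=1 -> 1111
Step 6: G0=(1+1>=1)=1 G1=G3|G2=1|1=1 G2=G2|G0=1|1=1 G3=G1=1 -> 1111
Step 7: G0=(1+1>=1)=1 G1=G3|G2=1|1=1 G2=G2|G0=1|1=1 G3=G1=1 -> 1111

1111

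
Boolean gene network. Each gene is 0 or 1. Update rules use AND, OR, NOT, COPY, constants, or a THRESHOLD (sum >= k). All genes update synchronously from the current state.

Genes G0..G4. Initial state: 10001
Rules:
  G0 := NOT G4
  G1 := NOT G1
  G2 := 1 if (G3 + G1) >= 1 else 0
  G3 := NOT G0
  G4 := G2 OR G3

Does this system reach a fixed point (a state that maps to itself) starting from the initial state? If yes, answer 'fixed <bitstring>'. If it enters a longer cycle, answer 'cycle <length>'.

Step 0: 10001
Step 1: G0=NOT G4=NOT 1=0 G1=NOT G1=NOT 0=1 G2=(0+0>=1)=0 G3=NOT G0=NOT 1=0 G4=G2|G3=0|0=0 -> 01000
Step 2: G0=NOT G4=NOT 0=1 G1=NOT G1=NOT 1=0 G2=(0+1>=1)=1 G3=NOT G0=NOT 0=1 G4=G2|G3=0|0=0 -> 10110
Step 3: G0=NOT G4=NOT 0=1 G1=NOT G1=NOT 0=1 G2=(1+0>=1)=1 G3=NOT G0=NOT 1=0 G4=G2|G3=1|1=1 -> 11101
Step 4: G0=NOT G4=NOT 1=0 G1=NOT G1=NOT 1=0 G2=(0+1>=1)=1 G3=NOT G0=NOT 1=0 G4=G2|G3=1|0=1 -> 00101
Step 5: G0=NOT G4=NOT 1=0 G1=NOT G1=NOT 0=1 G2=(0+0>=1)=0 G3=NOT G0=NOT 0=1 G4=G2|G3=1|0=1 -> 01011
Step 6: G0=NOT G4=NOT 1=0 G1=NOT G1=NOT 1=0 G2=(1+1>=1)=1 G3=NOT G0=NOT 0=1 G4=G2|G3=0|1=1 -> 00111
Step 7: G0=NOT G4=NOT 1=0 G1=NOT G1=NOT 0=1 G2=(1+0>=1)=1 G3=NOT G0=NOT 0=1 G4=G2|G3=1|1=1 -> 01111
Step 8: G0=NOT G4=NOT 1=0 G1=NOT G1=NOT 1=0 G2=(1+1>=1)=1 G3=NOT G0=NOT 0=1 G4=G2|G3=1|1=1 -> 00111
Cycle of length 2 starting at step 6 -> no fixed point

Answer: cycle 2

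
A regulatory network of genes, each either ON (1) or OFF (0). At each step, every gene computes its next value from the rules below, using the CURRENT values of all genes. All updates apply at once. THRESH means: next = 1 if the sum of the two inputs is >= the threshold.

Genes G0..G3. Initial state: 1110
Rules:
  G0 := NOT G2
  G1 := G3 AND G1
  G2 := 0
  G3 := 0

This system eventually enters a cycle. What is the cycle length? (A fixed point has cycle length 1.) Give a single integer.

Step 0: 1110
Step 1: G0=NOT G2=NOT 1=0 G1=G3&G1=0&1=0 G2=0(const) G3=0(const) -> 0000
Step 2: G0=NOT G2=NOT 0=1 G1=G3&G1=0&0=0 G2=0(const) G3=0(const) -> 1000
Step 3: G0=NOT G2=NOT 0=1 G1=G3&G1=0&0=0 G2=0(const) G3=0(const) -> 1000
State from step 3 equals state from step 2 -> cycle length 1

Answer: 1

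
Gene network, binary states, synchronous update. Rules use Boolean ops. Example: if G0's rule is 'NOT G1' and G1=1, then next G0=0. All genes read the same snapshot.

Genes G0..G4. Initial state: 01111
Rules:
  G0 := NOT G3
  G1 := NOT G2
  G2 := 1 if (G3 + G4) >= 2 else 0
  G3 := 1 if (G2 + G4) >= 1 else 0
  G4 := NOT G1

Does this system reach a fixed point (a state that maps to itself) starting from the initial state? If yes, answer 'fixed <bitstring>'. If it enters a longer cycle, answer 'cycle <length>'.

Answer: cycle 3

Derivation:
Step 0: 01111
Step 1: G0=NOT G3=NOT 1=0 G1=NOT G2=NOT 1=0 G2=(1+1>=2)=1 G3=(1+1>=1)=1 G4=NOT G1=NOT 1=0 -> 00110
Step 2: G0=NOT G3=NOT 1=0 G1=NOT G2=NOT 1=0 G2=(1+0>=2)=0 G3=(1+0>=1)=1 G4=NOT G1=NOT 0=1 -> 00011
Step 3: G0=NOT G3=NOT 1=0 G1=NOT G2=NOT 0=1 G2=(1+1>=2)=1 G3=(0+1>=1)=1 G4=NOT G1=NOT 0=1 -> 01111
Cycle of length 3 starting at step 0 -> no fixed point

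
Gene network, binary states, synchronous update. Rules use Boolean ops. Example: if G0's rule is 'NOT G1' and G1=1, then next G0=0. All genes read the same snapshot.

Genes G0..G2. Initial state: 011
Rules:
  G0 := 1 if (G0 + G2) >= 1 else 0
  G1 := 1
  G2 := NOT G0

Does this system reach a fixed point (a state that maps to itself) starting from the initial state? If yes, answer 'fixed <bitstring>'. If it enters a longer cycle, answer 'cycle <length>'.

Answer: fixed 110

Derivation:
Step 0: 011
Step 1: G0=(0+1>=1)=1 G1=1(const) G2=NOT G0=NOT 0=1 -> 111
Step 2: G0=(1+1>=1)=1 G1=1(const) G2=NOT G0=NOT 1=0 -> 110
Step 3: G0=(1+0>=1)=1 G1=1(const) G2=NOT G0=NOT 1=0 -> 110
Fixed point reached at step 2: 110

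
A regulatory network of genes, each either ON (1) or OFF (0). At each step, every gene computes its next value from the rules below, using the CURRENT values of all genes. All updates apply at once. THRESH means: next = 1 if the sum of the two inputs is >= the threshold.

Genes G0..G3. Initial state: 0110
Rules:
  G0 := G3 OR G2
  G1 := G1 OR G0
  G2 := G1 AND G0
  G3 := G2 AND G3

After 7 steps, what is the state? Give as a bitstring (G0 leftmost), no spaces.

Step 1: G0=G3|G2=0|1=1 G1=G1|G0=1|0=1 G2=G1&G0=1&0=0 G3=G2&G3=1&0=0 -> 1100
Step 2: G0=G3|G2=0|0=0 G1=G1|G0=1|1=1 G2=G1&G0=1&1=1 G3=G2&G3=0&0=0 -> 0110
Step 3: G0=G3|G2=0|1=1 G1=G1|G0=1|0=1 G2=G1&G0=1&0=0 G3=G2&G3=1&0=0 -> 1100
Step 4: G0=G3|G2=0|0=0 G1=G1|G0=1|1=1 G2=G1&G0=1&1=1 G3=G2&G3=0&0=0 -> 0110
Step 5: G0=G3|G2=0|1=1 G1=G1|G0=1|0=1 G2=G1&G0=1&0=0 G3=G2&G3=1&0=0 -> 1100
Step 6: G0=G3|G2=0|0=0 G1=G1|G0=1|1=1 G2=G1&G0=1&1=1 G3=G2&G3=0&0=0 -> 0110
Step 7: G0=G3|G2=0|1=1 G1=G1|G0=1|0=1 G2=G1&G0=1&0=0 G3=G2&G3=1&0=0 -> 1100

1100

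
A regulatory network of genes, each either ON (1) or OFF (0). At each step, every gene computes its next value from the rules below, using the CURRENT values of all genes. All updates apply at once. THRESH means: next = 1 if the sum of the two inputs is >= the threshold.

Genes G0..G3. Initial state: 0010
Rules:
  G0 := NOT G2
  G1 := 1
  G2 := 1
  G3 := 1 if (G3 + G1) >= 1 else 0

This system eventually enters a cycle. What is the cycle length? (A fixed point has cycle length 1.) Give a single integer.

Step 0: 0010
Step 1: G0=NOT G2=NOT 1=0 G1=1(const) G2=1(const) G3=(0+0>=1)=0 -> 0110
Step 2: G0=NOT G2=NOT 1=0 G1=1(const) G2=1(const) G3=(0+1>=1)=1 -> 0111
Step 3: G0=NOT G2=NOT 1=0 G1=1(const) G2=1(const) G3=(1+1>=1)=1 -> 0111
State from step 3 equals state from step 2 -> cycle length 1

Answer: 1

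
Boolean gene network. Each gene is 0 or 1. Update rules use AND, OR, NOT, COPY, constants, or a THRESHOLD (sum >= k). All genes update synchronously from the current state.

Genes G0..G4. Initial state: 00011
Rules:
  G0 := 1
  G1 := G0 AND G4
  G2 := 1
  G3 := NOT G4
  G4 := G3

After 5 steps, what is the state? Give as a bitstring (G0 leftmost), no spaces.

Step 1: G0=1(const) G1=G0&G4=0&1=0 G2=1(const) G3=NOT G4=NOT 1=0 G4=G3=1 -> 10101
Step 2: G0=1(const) G1=G0&G4=1&1=1 G2=1(const) G3=NOT G4=NOT 1=0 G4=G3=0 -> 11100
Step 3: G0=1(const) G1=G0&G4=1&0=0 G2=1(const) G3=NOT G4=NOT 0=1 G4=G3=0 -> 10110
Step 4: G0=1(const) G1=G0&G4=1&0=0 G2=1(const) G3=NOT G4=NOT 0=1 G4=G3=1 -> 10111
Step 5: G0=1(const) G1=G0&G4=1&1=1 G2=1(const) G3=NOT G4=NOT 1=0 G4=G3=1 -> 11101

11101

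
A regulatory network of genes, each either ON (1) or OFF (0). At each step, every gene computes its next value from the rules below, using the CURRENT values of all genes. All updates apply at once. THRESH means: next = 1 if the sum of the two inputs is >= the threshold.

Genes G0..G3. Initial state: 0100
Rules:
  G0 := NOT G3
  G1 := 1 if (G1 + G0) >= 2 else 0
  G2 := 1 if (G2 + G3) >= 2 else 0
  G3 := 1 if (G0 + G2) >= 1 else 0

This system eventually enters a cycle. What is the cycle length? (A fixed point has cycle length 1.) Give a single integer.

Answer: 4

Derivation:
Step 0: 0100
Step 1: G0=NOT G3=NOT 0=1 G1=(1+0>=2)=0 G2=(0+0>=2)=0 G3=(0+0>=1)=0 -> 1000
Step 2: G0=NOT G3=NOT 0=1 G1=(0+1>=2)=0 G2=(0+0>=2)=0 G3=(1+0>=1)=1 -> 1001
Step 3: G0=NOT G3=NOT 1=0 G1=(0+1>=2)=0 G2=(0+1>=2)=0 G3=(1+0>=1)=1 -> 0001
Step 4: G0=NOT G3=NOT 1=0 G1=(0+0>=2)=0 G2=(0+1>=2)=0 G3=(0+0>=1)=0 -> 0000
Step 5: G0=NOT G3=NOT 0=1 G1=(0+0>=2)=0 G2=(0+0>=2)=0 G3=(0+0>=1)=0 -> 1000
State from step 5 equals state from step 1 -> cycle length 4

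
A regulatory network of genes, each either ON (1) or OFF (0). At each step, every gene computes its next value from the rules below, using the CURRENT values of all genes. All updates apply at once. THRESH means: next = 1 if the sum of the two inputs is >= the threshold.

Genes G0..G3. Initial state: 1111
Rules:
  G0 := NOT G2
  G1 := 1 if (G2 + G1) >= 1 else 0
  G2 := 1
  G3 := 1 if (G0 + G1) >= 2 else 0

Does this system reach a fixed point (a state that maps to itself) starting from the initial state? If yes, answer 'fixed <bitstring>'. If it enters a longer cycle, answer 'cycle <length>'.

Answer: fixed 0110

Derivation:
Step 0: 1111
Step 1: G0=NOT G2=NOT 1=0 G1=(1+1>=1)=1 G2=1(const) G3=(1+1>=2)=1 -> 0111
Step 2: G0=NOT G2=NOT 1=0 G1=(1+1>=1)=1 G2=1(const) G3=(0+1>=2)=0 -> 0110
Step 3: G0=NOT G2=NOT 1=0 G1=(1+1>=1)=1 G2=1(const) G3=(0+1>=2)=0 -> 0110
Fixed point reached at step 2: 0110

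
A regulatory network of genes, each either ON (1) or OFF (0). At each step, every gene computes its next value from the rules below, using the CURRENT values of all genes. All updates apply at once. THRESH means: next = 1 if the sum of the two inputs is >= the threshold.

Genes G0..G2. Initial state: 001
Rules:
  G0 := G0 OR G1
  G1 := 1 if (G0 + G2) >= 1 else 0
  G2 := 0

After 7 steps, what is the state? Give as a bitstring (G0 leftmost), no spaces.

Step 1: G0=G0|G1=0|0=0 G1=(0+1>=1)=1 G2=0(const) -> 010
Step 2: G0=G0|G1=0|1=1 G1=(0+0>=1)=0 G2=0(const) -> 100
Step 3: G0=G0|G1=1|0=1 G1=(1+0>=1)=1 G2=0(const) -> 110
Step 4: G0=G0|G1=1|1=1 G1=(1+0>=1)=1 G2=0(const) -> 110
Step 5: G0=G0|G1=1|1=1 G1=(1+0>=1)=1 G2=0(const) -> 110
Step 6: G0=G0|G1=1|1=1 G1=(1+0>=1)=1 G2=0(const) -> 110
Step 7: G0=G0|G1=1|1=1 G1=(1+0>=1)=1 G2=0(const) -> 110

110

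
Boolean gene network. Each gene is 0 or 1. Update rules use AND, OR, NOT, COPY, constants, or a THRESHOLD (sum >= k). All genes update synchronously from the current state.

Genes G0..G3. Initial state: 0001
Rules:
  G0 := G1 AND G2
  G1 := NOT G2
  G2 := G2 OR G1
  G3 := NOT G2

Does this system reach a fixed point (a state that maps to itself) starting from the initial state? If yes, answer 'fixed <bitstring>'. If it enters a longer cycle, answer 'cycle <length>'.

Step 0: 0001
Step 1: G0=G1&G2=0&0=0 G1=NOT G2=NOT 0=1 G2=G2|G1=0|0=0 G3=NOT G2=NOT 0=1 -> 0101
Step 2: G0=G1&G2=1&0=0 G1=NOT G2=NOT 0=1 G2=G2|G1=0|1=1 G3=NOT G2=NOT 0=1 -> 0111
Step 3: G0=G1&G2=1&1=1 G1=NOT G2=NOT 1=0 G2=G2|G1=1|1=1 G3=NOT G2=NOT 1=0 -> 1010
Step 4: G0=G1&G2=0&1=0 G1=NOT G2=NOT 1=0 G2=G2|G1=1|0=1 G3=NOT G2=NOT 1=0 -> 0010
Step 5: G0=G1&G2=0&1=0 G1=NOT G2=NOT 1=0 G2=G2|G1=1|0=1 G3=NOT G2=NOT 1=0 -> 0010
Fixed point reached at step 4: 0010

Answer: fixed 0010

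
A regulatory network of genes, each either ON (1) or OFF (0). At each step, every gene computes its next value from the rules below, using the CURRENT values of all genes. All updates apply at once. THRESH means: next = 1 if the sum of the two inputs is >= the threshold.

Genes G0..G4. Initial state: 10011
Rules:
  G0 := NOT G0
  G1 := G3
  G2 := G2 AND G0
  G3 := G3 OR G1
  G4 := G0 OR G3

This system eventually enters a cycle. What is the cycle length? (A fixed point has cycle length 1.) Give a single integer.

Step 0: 10011
Step 1: G0=NOT G0=NOT 1=0 G1=G3=1 G2=G2&G0=0&1=0 G3=G3|G1=1|0=1 G4=G0|G3=1|1=1 -> 01011
Step 2: G0=NOT G0=NOT 0=1 G1=G3=1 G2=G2&G0=0&0=0 G3=G3|G1=1|1=1 G4=G0|G3=0|1=1 -> 11011
Step 3: G0=NOT G0=NOT 1=0 G1=G3=1 G2=G2&G0=0&1=0 G3=G3|G1=1|1=1 G4=G0|G3=1|1=1 -> 01011
State from step 3 equals state from step 1 -> cycle length 2

Answer: 2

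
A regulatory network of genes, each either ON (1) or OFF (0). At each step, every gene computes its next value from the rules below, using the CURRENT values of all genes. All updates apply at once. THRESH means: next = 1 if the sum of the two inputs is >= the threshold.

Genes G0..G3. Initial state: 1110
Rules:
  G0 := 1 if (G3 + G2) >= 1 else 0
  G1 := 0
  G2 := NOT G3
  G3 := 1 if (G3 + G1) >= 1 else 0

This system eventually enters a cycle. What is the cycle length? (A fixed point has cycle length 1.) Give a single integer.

Answer: 1

Derivation:
Step 0: 1110
Step 1: G0=(0+1>=1)=1 G1=0(const) G2=NOT G3=NOT 0=1 G3=(0+1>=1)=1 -> 1011
Step 2: G0=(1+1>=1)=1 G1=0(const) G2=NOT G3=NOT 1=0 G3=(1+0>=1)=1 -> 1001
Step 3: G0=(1+0>=1)=1 G1=0(const) G2=NOT G3=NOT 1=0 G3=(1+0>=1)=1 -> 1001
State from step 3 equals state from step 2 -> cycle length 1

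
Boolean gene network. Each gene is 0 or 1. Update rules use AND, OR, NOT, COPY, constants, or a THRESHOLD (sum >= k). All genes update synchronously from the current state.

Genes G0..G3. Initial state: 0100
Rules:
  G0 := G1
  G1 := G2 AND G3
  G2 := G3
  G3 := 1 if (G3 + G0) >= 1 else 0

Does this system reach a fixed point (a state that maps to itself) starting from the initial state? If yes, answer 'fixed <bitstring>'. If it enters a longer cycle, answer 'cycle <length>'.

Answer: fixed 1111

Derivation:
Step 0: 0100
Step 1: G0=G1=1 G1=G2&G3=0&0=0 G2=G3=0 G3=(0+0>=1)=0 -> 1000
Step 2: G0=G1=0 G1=G2&G3=0&0=0 G2=G3=0 G3=(0+1>=1)=1 -> 0001
Step 3: G0=G1=0 G1=G2&G3=0&1=0 G2=G3=1 G3=(1+0>=1)=1 -> 0011
Step 4: G0=G1=0 G1=G2&G3=1&1=1 G2=G3=1 G3=(1+0>=1)=1 -> 0111
Step 5: G0=G1=1 G1=G2&G3=1&1=1 G2=G3=1 G3=(1+0>=1)=1 -> 1111
Step 6: G0=G1=1 G1=G2&G3=1&1=1 G2=G3=1 G3=(1+1>=1)=1 -> 1111
Fixed point reached at step 5: 1111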